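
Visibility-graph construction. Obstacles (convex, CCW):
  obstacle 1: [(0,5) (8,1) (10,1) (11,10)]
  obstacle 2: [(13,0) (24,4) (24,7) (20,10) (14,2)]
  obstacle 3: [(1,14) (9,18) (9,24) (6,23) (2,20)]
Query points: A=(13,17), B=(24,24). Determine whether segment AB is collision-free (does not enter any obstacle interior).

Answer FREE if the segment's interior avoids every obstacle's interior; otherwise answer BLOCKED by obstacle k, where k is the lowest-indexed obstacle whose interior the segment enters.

Obstacle 1 [(0,5) (8,1) (10,1) (11,10)]:
  edge (0,5)–(8,1): clear
  edge (8,1)–(10,1): clear
  edge (10,1)–(11,10): clear
  edge (11,10)–(0,5): clear
  midpoint (37/2,41/2) outside
  → clear
Obstacle 2 [(13,0) (24,4) (24,7) (20,10) (14,2)]:
  edge (13,0)–(24,4): clear
  edge (24,4)–(24,7): clear
  edge (24,7)–(20,10): clear
  edge (20,10)–(14,2): clear
  edge (14,2)–(13,0): clear
  midpoint (37/2,41/2) outside
  → clear
Obstacle 3 [(1,14) (9,18) (9,24) (6,23) (2,20)]:
  edge (1,14)–(9,18): clear
  edge (9,18)–(9,24): clear
  edge (9,24)–(6,23): clear
  edge (6,23)–(2,20): clear
  edge (2,20)–(1,14): clear
  midpoint (37/2,41/2) outside
  → clear

FREE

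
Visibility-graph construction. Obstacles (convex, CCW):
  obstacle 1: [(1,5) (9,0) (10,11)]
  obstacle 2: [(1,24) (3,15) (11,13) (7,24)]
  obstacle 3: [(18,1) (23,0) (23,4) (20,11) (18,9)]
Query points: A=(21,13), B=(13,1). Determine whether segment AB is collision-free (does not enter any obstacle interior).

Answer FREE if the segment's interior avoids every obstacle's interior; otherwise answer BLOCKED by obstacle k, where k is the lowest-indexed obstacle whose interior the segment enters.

BLOCKED by obstacle 3

Obstacle 1 [(1,5) (9,0) (10,11)]:
  edge (1,5)–(9,0): clear
  edge (9,0)–(10,11): clear
  edge (10,11)–(1,5): clear
  midpoint (17,7) outside
  → clear
Obstacle 2 [(1,24) (3,15) (11,13) (7,24)]:
  edge (1,24)–(3,15): clear
  edge (3,15)–(11,13): clear
  edge (11,13)–(7,24): clear
  edge (7,24)–(1,24): clear
  midpoint (17,7) outside
  → clear
Obstacle 3 [(18,1) (23,0) (23,4) (20,11) (18,9)]:
  edge (18,1)–(23,0): clear
  edge (23,0)–(23,4): clear
  edge (23,4)–(20,11): clear
  edge (20,11)–(18,9): crosses AB
  edge (18,9)–(18,1): crosses AB
  → BLOCKED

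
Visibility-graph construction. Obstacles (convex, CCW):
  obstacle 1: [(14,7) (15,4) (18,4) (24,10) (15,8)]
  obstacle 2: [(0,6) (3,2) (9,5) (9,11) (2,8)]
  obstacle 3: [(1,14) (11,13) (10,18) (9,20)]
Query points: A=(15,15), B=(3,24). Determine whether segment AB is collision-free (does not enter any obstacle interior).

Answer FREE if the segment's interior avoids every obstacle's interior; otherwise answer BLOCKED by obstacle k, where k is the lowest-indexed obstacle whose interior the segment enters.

Obstacle 1 [(14,7) (15,4) (18,4) (24,10) (15,8)]:
  edge (14,7)–(15,4): clear
  edge (15,4)–(18,4): clear
  edge (18,4)–(24,10): clear
  edge (24,10)–(15,8): clear
  edge (15,8)–(14,7): clear
  midpoint (9,39/2) outside
  → clear
Obstacle 2 [(0,6) (3,2) (9,5) (9,11) (2,8)]:
  edge (0,6)–(3,2): clear
  edge (3,2)–(9,5): clear
  edge (9,5)–(9,11): clear
  edge (9,11)–(2,8): clear
  edge (2,8)–(0,6): clear
  midpoint (9,39/2) outside
  → clear
Obstacle 3 [(1,14) (11,13) (10,18) (9,20)]:
  edge (1,14)–(11,13): clear
  edge (11,13)–(10,18): clear
  edge (10,18)–(9,20): crosses AB
  edge (9,20)–(1,14): crosses AB
  → BLOCKED

BLOCKED by obstacle 3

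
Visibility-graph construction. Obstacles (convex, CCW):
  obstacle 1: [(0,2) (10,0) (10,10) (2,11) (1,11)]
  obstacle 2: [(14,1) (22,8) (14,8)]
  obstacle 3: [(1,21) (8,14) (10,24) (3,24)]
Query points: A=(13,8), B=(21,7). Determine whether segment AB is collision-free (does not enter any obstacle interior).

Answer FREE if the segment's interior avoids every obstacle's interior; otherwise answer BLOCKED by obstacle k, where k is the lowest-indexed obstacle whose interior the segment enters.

Obstacle 1 [(0,2) (10,0) (10,10) (2,11) (1,11)]:
  edge (0,2)–(10,0): clear
  edge (10,0)–(10,10): clear
  edge (10,10)–(2,11): clear
  edge (2,11)–(1,11): clear
  edge (1,11)–(0,2): clear
  midpoint (17,15/2) outside
  → clear
Obstacle 2 [(14,1) (22,8) (14,8)]:
  edge (14,1)–(22,8): crosses AB
  edge (22,8)–(14,8): clear
  edge (14,8)–(14,1): crosses AB
  → BLOCKED
Obstacle 3 [(1,21) (8,14) (10,24) (3,24)]:
  edge (1,21)–(8,14): clear
  edge (8,14)–(10,24): clear
  edge (10,24)–(3,24): clear
  edge (3,24)–(1,21): clear
  midpoint (17,15/2) outside
  → clear

BLOCKED by obstacle 2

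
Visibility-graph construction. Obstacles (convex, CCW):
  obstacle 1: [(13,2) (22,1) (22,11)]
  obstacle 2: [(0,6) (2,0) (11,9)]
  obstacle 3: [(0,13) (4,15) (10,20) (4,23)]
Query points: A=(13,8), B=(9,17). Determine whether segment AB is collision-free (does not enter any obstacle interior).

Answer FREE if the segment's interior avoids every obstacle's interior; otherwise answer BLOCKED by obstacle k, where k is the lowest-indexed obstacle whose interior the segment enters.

Obstacle 1 [(13,2) (22,1) (22,11)]:
  edge (13,2)–(22,1): clear
  edge (22,1)–(22,11): clear
  edge (22,11)–(13,2): clear
  midpoint (11,25/2) outside
  → clear
Obstacle 2 [(0,6) (2,0) (11,9)]:
  edge (0,6)–(2,0): clear
  edge (2,0)–(11,9): clear
  edge (11,9)–(0,6): clear
  midpoint (11,25/2) outside
  → clear
Obstacle 3 [(0,13) (4,15) (10,20) (4,23)]:
  edge (0,13)–(4,15): clear
  edge (4,15)–(10,20): clear
  edge (10,20)–(4,23): clear
  edge (4,23)–(0,13): clear
  midpoint (11,25/2) outside
  → clear

FREE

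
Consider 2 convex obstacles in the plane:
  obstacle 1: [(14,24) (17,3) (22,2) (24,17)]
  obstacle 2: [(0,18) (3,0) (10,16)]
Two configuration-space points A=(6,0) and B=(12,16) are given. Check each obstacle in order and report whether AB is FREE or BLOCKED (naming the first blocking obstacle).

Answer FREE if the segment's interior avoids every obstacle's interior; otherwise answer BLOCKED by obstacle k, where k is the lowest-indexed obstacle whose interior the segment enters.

Obstacle 1 [(14,24) (17,3) (22,2) (24,17)]:
  edge (14,24)–(17,3): clear
  edge (17,3)–(22,2): clear
  edge (22,2)–(24,17): clear
  edge (24,17)–(14,24): clear
  midpoint (9,8) outside
  → clear
Obstacle 2 [(0,18) (3,0) (10,16)]:
  edge (0,18)–(3,0): clear
  edge (3,0)–(10,16): clear
  edge (10,16)–(0,18): clear
  midpoint (9,8) outside
  → clear

FREE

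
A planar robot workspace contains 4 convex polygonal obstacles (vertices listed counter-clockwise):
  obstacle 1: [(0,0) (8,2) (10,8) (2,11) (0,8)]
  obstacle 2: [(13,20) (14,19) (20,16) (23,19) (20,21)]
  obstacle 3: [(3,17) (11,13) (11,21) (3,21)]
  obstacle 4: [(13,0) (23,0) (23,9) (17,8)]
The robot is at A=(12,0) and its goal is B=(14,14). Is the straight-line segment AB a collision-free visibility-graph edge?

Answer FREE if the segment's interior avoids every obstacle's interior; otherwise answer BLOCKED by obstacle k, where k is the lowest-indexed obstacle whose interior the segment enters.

FREE

Obstacle 1 [(0,0) (8,2) (10,8) (2,11) (0,8)]:
  edge (0,0)–(8,2): clear
  edge (8,2)–(10,8): clear
  edge (10,8)–(2,11): clear
  edge (2,11)–(0,8): clear
  edge (0,8)–(0,0): clear
  midpoint (13,7) outside
  → clear
Obstacle 2 [(13,20) (14,19) (20,16) (23,19) (20,21)]:
  edge (13,20)–(14,19): clear
  edge (14,19)–(20,16): clear
  edge (20,16)–(23,19): clear
  edge (23,19)–(20,21): clear
  edge (20,21)–(13,20): clear
  midpoint (13,7) outside
  → clear
Obstacle 3 [(3,17) (11,13) (11,21) (3,21)]:
  edge (3,17)–(11,13): clear
  edge (11,13)–(11,21): clear
  edge (11,21)–(3,21): clear
  edge (3,21)–(3,17): clear
  midpoint (13,7) outside
  → clear
Obstacle 4 [(13,0) (23,0) (23,9) (17,8)]:
  edge (13,0)–(23,0): clear
  edge (23,0)–(23,9): clear
  edge (23,9)–(17,8): clear
  edge (17,8)–(13,0): clear
  midpoint (13,7) outside
  → clear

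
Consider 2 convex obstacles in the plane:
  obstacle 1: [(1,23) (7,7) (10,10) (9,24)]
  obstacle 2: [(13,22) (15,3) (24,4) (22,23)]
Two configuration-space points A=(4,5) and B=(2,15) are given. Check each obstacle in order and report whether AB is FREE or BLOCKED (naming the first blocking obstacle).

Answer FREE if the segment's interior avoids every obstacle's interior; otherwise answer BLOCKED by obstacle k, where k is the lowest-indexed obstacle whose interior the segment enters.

Obstacle 1 [(1,23) (7,7) (10,10) (9,24)]:
  edge (1,23)–(7,7): clear
  edge (7,7)–(10,10): clear
  edge (10,10)–(9,24): clear
  edge (9,24)–(1,23): clear
  midpoint (3,10) outside
  → clear
Obstacle 2 [(13,22) (15,3) (24,4) (22,23)]:
  edge (13,22)–(15,3): clear
  edge (15,3)–(24,4): clear
  edge (24,4)–(22,23): clear
  edge (22,23)–(13,22): clear
  midpoint (3,10) outside
  → clear

FREE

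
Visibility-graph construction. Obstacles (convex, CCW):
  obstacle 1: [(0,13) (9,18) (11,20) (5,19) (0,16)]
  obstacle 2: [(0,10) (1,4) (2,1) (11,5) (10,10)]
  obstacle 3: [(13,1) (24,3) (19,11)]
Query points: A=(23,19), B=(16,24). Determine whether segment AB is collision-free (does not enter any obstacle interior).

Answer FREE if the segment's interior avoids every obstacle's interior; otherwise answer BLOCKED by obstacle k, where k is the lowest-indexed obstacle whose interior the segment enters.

FREE

Obstacle 1 [(0,13) (9,18) (11,20) (5,19) (0,16)]:
  edge (0,13)–(9,18): clear
  edge (9,18)–(11,20): clear
  edge (11,20)–(5,19): clear
  edge (5,19)–(0,16): clear
  edge (0,16)–(0,13): clear
  midpoint (39/2,43/2) outside
  → clear
Obstacle 2 [(0,10) (1,4) (2,1) (11,5) (10,10)]:
  edge (0,10)–(1,4): clear
  edge (1,4)–(2,1): clear
  edge (2,1)–(11,5): clear
  edge (11,5)–(10,10): clear
  edge (10,10)–(0,10): clear
  midpoint (39/2,43/2) outside
  → clear
Obstacle 3 [(13,1) (24,3) (19,11)]:
  edge (13,1)–(24,3): clear
  edge (24,3)–(19,11): clear
  edge (19,11)–(13,1): clear
  midpoint (39/2,43/2) outside
  → clear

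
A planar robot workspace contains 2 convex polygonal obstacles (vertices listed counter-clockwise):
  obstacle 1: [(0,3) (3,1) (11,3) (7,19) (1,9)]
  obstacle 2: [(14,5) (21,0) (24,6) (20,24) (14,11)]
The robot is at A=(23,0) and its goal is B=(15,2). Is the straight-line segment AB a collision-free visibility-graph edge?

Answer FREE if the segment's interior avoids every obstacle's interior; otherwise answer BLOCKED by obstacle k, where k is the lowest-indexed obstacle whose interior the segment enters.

BLOCKED by obstacle 2

Obstacle 1 [(0,3) (3,1) (11,3) (7,19) (1,9)]:
  edge (0,3)–(3,1): clear
  edge (3,1)–(11,3): clear
  edge (11,3)–(7,19): clear
  edge (7,19)–(1,9): clear
  edge (1,9)–(0,3): clear
  midpoint (19,1) outside
  → clear
Obstacle 2 [(14,5) (21,0) (24,6) (20,24) (14,11)]:
  edge (14,5)–(21,0): crosses AB
  edge (21,0)–(24,6): crosses AB
  edge (24,6)–(20,24): clear
  edge (20,24)–(14,11): clear
  edge (14,11)–(14,5): clear
  → BLOCKED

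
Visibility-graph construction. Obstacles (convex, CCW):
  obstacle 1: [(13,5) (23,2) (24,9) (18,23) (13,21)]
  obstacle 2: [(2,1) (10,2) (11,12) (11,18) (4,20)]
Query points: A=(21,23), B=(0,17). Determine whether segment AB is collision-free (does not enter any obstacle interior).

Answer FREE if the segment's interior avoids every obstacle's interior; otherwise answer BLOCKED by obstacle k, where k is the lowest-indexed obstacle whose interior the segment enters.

Obstacle 1 [(13,5) (23,2) (24,9) (18,23) (13,21)]:
  edge (13,5)–(23,2): clear
  edge (23,2)–(24,9): clear
  edge (24,9)–(18,23): crosses AB
  edge (18,23)–(13,21): clear
  edge (13,21)–(13,5): crosses AB
  → BLOCKED
Obstacle 2 [(2,1) (10,2) (11,12) (11,18) (4,20)]:
  edge (2,1)–(10,2): clear
  edge (10,2)–(11,12): clear
  edge (11,12)–(11,18): clear
  edge (11,18)–(4,20): crosses AB
  edge (4,20)–(2,1): crosses AB
  → BLOCKED

BLOCKED by obstacle 1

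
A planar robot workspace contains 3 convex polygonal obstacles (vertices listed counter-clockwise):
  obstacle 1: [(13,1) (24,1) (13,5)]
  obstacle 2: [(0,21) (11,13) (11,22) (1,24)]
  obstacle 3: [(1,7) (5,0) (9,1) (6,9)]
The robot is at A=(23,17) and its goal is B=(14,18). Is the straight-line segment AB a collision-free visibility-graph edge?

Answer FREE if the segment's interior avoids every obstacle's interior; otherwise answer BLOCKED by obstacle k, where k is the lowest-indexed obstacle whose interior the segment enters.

Obstacle 1 [(13,1) (24,1) (13,5)]:
  edge (13,1)–(24,1): clear
  edge (24,1)–(13,5): clear
  edge (13,5)–(13,1): clear
  midpoint (37/2,35/2) outside
  → clear
Obstacle 2 [(0,21) (11,13) (11,22) (1,24)]:
  edge (0,21)–(11,13): clear
  edge (11,13)–(11,22): clear
  edge (11,22)–(1,24): clear
  edge (1,24)–(0,21): clear
  midpoint (37/2,35/2) outside
  → clear
Obstacle 3 [(1,7) (5,0) (9,1) (6,9)]:
  edge (1,7)–(5,0): clear
  edge (5,0)–(9,1): clear
  edge (9,1)–(6,9): clear
  edge (6,9)–(1,7): clear
  midpoint (37/2,35/2) outside
  → clear

FREE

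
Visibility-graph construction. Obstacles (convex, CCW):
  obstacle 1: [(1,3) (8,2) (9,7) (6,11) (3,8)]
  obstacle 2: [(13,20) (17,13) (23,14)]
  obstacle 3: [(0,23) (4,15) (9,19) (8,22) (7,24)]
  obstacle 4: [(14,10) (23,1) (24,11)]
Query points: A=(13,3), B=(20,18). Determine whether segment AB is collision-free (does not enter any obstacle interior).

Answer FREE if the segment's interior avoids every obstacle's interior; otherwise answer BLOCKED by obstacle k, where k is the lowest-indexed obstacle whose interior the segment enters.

Obstacle 1 [(1,3) (8,2) (9,7) (6,11) (3,8)]:
  edge (1,3)–(8,2): clear
  edge (8,2)–(9,7): clear
  edge (9,7)–(6,11): clear
  edge (6,11)–(3,8): clear
  edge (3,8)–(1,3): clear
  midpoint (33/2,21/2) outside
  → clear
Obstacle 2 [(13,20) (17,13) (23,14)]:
  edge (13,20)–(17,13): clear
  edge (17,13)–(23,14): crosses AB
  edge (23,14)–(13,20): crosses AB
  → BLOCKED
Obstacle 3 [(0,23) (4,15) (9,19) (8,22) (7,24)]:
  edge (0,23)–(4,15): clear
  edge (4,15)–(9,19): clear
  edge (9,19)–(8,22): clear
  edge (8,22)–(7,24): clear
  edge (7,24)–(0,23): clear
  midpoint (33/2,21/2) outside
  → clear
Obstacle 4 [(14,10) (23,1) (24,11)]:
  edge (14,10)–(23,1): crosses AB
  edge (23,1)–(24,11): clear
  edge (24,11)–(14,10): crosses AB
  → BLOCKED

BLOCKED by obstacle 2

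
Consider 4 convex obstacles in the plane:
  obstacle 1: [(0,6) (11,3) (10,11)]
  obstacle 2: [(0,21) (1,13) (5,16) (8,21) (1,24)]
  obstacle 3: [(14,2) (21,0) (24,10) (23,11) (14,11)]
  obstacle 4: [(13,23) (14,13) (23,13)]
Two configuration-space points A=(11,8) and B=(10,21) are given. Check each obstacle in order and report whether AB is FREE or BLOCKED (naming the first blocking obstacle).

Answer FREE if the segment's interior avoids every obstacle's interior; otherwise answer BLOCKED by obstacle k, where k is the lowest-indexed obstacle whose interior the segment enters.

FREE

Obstacle 1 [(0,6) (11,3) (10,11)]:
  edge (0,6)–(11,3): clear
  edge (11,3)–(10,11): clear
  edge (10,11)–(0,6): clear
  midpoint (21/2,29/2) outside
  → clear
Obstacle 2 [(0,21) (1,13) (5,16) (8,21) (1,24)]:
  edge (0,21)–(1,13): clear
  edge (1,13)–(5,16): clear
  edge (5,16)–(8,21): clear
  edge (8,21)–(1,24): clear
  edge (1,24)–(0,21): clear
  midpoint (21/2,29/2) outside
  → clear
Obstacle 3 [(14,2) (21,0) (24,10) (23,11) (14,11)]:
  edge (14,2)–(21,0): clear
  edge (21,0)–(24,10): clear
  edge (24,10)–(23,11): clear
  edge (23,11)–(14,11): clear
  edge (14,11)–(14,2): clear
  midpoint (21/2,29/2) outside
  → clear
Obstacle 4 [(13,23) (14,13) (23,13)]:
  edge (13,23)–(14,13): clear
  edge (14,13)–(23,13): clear
  edge (23,13)–(13,23): clear
  midpoint (21/2,29/2) outside
  → clear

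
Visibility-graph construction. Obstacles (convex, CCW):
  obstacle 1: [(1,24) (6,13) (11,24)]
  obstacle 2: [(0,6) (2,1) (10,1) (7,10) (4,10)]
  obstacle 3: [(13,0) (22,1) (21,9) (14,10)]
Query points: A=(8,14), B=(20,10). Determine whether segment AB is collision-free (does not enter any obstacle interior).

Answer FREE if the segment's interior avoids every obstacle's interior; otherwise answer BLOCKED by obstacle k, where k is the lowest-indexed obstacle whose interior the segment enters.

FREE

Obstacle 1 [(1,24) (6,13) (11,24)]:
  edge (1,24)–(6,13): clear
  edge (6,13)–(11,24): clear
  edge (11,24)–(1,24): clear
  midpoint (14,12) outside
  → clear
Obstacle 2 [(0,6) (2,1) (10,1) (7,10) (4,10)]:
  edge (0,6)–(2,1): clear
  edge (2,1)–(10,1): clear
  edge (10,1)–(7,10): clear
  edge (7,10)–(4,10): clear
  edge (4,10)–(0,6): clear
  midpoint (14,12) outside
  → clear
Obstacle 3 [(13,0) (22,1) (21,9) (14,10)]:
  edge (13,0)–(22,1): clear
  edge (22,1)–(21,9): clear
  edge (21,9)–(14,10): clear
  edge (14,10)–(13,0): clear
  midpoint (14,12) outside
  → clear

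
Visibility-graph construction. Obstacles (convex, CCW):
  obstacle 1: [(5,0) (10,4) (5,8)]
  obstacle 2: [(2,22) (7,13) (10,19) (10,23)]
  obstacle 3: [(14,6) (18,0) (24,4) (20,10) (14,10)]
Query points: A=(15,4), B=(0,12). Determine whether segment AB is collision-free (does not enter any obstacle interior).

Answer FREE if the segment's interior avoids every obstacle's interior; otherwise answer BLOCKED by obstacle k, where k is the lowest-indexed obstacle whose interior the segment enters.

FREE

Obstacle 1 [(5,0) (10,4) (5,8)]:
  edge (5,0)–(10,4): clear
  edge (10,4)–(5,8): clear
  edge (5,8)–(5,0): clear
  midpoint (15/2,8) outside
  → clear
Obstacle 2 [(2,22) (7,13) (10,19) (10,23)]:
  edge (2,22)–(7,13): clear
  edge (7,13)–(10,19): clear
  edge (10,19)–(10,23): clear
  edge (10,23)–(2,22): clear
  midpoint (15/2,8) outside
  → clear
Obstacle 3 [(14,6) (18,0) (24,4) (20,10) (14,10)]:
  edge (14,6)–(18,0): clear
  edge (18,0)–(24,4): clear
  edge (24,4)–(20,10): clear
  edge (20,10)–(14,10): clear
  edge (14,10)–(14,6): clear
  midpoint (15/2,8) outside
  → clear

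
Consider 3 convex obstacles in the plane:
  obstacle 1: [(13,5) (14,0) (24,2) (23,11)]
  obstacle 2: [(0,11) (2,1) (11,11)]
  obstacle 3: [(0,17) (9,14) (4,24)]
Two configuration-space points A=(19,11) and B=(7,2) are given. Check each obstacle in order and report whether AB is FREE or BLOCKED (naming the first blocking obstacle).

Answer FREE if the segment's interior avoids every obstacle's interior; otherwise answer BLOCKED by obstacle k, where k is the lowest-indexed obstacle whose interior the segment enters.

Obstacle 1 [(13,5) (14,0) (24,2) (23,11)]:
  edge (13,5)–(14,0): clear
  edge (14,0)–(24,2): clear
  edge (24,2)–(23,11): clear
  edge (23,11)–(13,5): clear
  midpoint (13,13/2) outside
  → clear
Obstacle 2 [(0,11) (2,1) (11,11)]:
  edge (0,11)–(2,1): clear
  edge (2,1)–(11,11): clear
  edge (11,11)–(0,11): clear
  midpoint (13,13/2) outside
  → clear
Obstacle 3 [(0,17) (9,14) (4,24)]:
  edge (0,17)–(9,14): clear
  edge (9,14)–(4,24): clear
  edge (4,24)–(0,17): clear
  midpoint (13,13/2) outside
  → clear

FREE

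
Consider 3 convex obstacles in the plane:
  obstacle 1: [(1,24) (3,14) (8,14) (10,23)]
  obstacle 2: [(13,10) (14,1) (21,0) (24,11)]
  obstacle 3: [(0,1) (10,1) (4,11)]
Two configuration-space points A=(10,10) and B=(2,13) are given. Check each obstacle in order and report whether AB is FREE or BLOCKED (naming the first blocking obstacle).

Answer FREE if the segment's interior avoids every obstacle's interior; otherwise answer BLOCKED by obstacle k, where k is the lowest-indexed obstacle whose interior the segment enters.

FREE

Obstacle 1 [(1,24) (3,14) (8,14) (10,23)]:
  edge (1,24)–(3,14): clear
  edge (3,14)–(8,14): clear
  edge (8,14)–(10,23): clear
  edge (10,23)–(1,24): clear
  midpoint (6,23/2) outside
  → clear
Obstacle 2 [(13,10) (14,1) (21,0) (24,11)]:
  edge (13,10)–(14,1): clear
  edge (14,1)–(21,0): clear
  edge (21,0)–(24,11): clear
  edge (24,11)–(13,10): clear
  midpoint (6,23/2) outside
  → clear
Obstacle 3 [(0,1) (10,1) (4,11)]:
  edge (0,1)–(10,1): clear
  edge (10,1)–(4,11): clear
  edge (4,11)–(0,1): clear
  midpoint (6,23/2) outside
  → clear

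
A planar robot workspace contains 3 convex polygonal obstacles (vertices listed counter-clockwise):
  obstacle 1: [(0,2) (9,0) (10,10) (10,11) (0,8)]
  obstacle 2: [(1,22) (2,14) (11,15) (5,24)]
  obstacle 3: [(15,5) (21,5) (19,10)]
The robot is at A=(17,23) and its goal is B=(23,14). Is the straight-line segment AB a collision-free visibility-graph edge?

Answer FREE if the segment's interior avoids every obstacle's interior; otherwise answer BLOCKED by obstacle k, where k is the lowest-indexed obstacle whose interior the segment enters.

FREE

Obstacle 1 [(0,2) (9,0) (10,10) (10,11) (0,8)]:
  edge (0,2)–(9,0): clear
  edge (9,0)–(10,10): clear
  edge (10,10)–(10,11): clear
  edge (10,11)–(0,8): clear
  edge (0,8)–(0,2): clear
  midpoint (20,37/2) outside
  → clear
Obstacle 2 [(1,22) (2,14) (11,15) (5,24)]:
  edge (1,22)–(2,14): clear
  edge (2,14)–(11,15): clear
  edge (11,15)–(5,24): clear
  edge (5,24)–(1,22): clear
  midpoint (20,37/2) outside
  → clear
Obstacle 3 [(15,5) (21,5) (19,10)]:
  edge (15,5)–(21,5): clear
  edge (21,5)–(19,10): clear
  edge (19,10)–(15,5): clear
  midpoint (20,37/2) outside
  → clear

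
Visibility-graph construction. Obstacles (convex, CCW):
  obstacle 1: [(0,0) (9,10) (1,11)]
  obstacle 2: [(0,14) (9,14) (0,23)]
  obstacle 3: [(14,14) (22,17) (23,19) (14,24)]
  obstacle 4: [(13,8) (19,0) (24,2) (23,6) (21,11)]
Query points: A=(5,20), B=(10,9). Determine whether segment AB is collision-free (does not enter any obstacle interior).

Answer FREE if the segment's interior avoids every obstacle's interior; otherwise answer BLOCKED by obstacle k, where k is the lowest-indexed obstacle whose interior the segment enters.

Obstacle 1 [(0,0) (9,10) (1,11)]:
  edge (0,0)–(9,10): clear
  edge (9,10)–(1,11): clear
  edge (1,11)–(0,0): clear
  midpoint (15/2,29/2) outside
  → clear
Obstacle 2 [(0,14) (9,14) (0,23)]:
  edge (0,14)–(9,14): crosses AB
  edge (9,14)–(0,23): crosses AB
  edge (0,23)–(0,14): clear
  → BLOCKED
Obstacle 3 [(14,14) (22,17) (23,19) (14,24)]:
  edge (14,14)–(22,17): clear
  edge (22,17)–(23,19): clear
  edge (23,19)–(14,24): clear
  edge (14,24)–(14,14): clear
  midpoint (15/2,29/2) outside
  → clear
Obstacle 4 [(13,8) (19,0) (24,2) (23,6) (21,11)]:
  edge (13,8)–(19,0): clear
  edge (19,0)–(24,2): clear
  edge (24,2)–(23,6): clear
  edge (23,6)–(21,11): clear
  edge (21,11)–(13,8): clear
  midpoint (15/2,29/2) outside
  → clear

BLOCKED by obstacle 2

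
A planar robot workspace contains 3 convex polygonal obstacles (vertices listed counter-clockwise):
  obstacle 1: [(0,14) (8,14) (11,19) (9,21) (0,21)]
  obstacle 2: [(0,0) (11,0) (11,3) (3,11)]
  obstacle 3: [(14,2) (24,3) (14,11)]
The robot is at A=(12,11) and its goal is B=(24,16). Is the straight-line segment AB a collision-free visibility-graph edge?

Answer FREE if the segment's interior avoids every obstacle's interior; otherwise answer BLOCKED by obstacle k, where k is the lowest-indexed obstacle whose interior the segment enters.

FREE

Obstacle 1 [(0,14) (8,14) (11,19) (9,21) (0,21)]:
  edge (0,14)–(8,14): clear
  edge (8,14)–(11,19): clear
  edge (11,19)–(9,21): clear
  edge (9,21)–(0,21): clear
  edge (0,21)–(0,14): clear
  midpoint (18,27/2) outside
  → clear
Obstacle 2 [(0,0) (11,0) (11,3) (3,11)]:
  edge (0,0)–(11,0): clear
  edge (11,0)–(11,3): clear
  edge (11,3)–(3,11): clear
  edge (3,11)–(0,0): clear
  midpoint (18,27/2) outside
  → clear
Obstacle 3 [(14,2) (24,3) (14,11)]:
  edge (14,2)–(24,3): clear
  edge (24,3)–(14,11): clear
  edge (14,11)–(14,2): clear
  midpoint (18,27/2) outside
  → clear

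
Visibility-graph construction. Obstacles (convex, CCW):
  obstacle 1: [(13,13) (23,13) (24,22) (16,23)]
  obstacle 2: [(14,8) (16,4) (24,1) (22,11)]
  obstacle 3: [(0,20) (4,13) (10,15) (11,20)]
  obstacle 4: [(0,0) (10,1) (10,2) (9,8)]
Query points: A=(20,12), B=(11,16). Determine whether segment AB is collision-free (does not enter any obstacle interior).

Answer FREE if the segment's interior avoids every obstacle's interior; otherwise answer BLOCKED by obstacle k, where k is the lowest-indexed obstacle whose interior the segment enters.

Obstacle 1 [(13,13) (23,13) (24,22) (16,23)]:
  edge (13,13)–(23,13): crosses AB
  edge (23,13)–(24,22): clear
  edge (24,22)–(16,23): clear
  edge (16,23)–(13,13): crosses AB
  → BLOCKED
Obstacle 2 [(14,8) (16,4) (24,1) (22,11)]:
  edge (14,8)–(16,4): clear
  edge (16,4)–(24,1): clear
  edge (24,1)–(22,11): clear
  edge (22,11)–(14,8): clear
  midpoint (31/2,14) outside
  → clear
Obstacle 3 [(0,20) (4,13) (10,15) (11,20)]:
  edge (0,20)–(4,13): clear
  edge (4,13)–(10,15): clear
  edge (10,15)–(11,20): clear
  edge (11,20)–(0,20): clear
  midpoint (31/2,14) outside
  → clear
Obstacle 4 [(0,0) (10,1) (10,2) (9,8)]:
  edge (0,0)–(10,1): clear
  edge (10,1)–(10,2): clear
  edge (10,2)–(9,8): clear
  edge (9,8)–(0,0): clear
  midpoint (31/2,14) outside
  → clear

BLOCKED by obstacle 1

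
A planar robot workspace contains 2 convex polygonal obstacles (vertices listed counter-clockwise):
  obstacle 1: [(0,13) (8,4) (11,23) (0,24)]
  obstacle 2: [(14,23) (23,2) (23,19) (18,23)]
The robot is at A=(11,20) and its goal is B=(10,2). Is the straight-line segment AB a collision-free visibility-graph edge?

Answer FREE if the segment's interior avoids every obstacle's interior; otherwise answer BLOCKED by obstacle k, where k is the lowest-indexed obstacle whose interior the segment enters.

FREE

Obstacle 1 [(0,13) (8,4) (11,23) (0,24)]:
  edge (0,13)–(8,4): clear
  edge (8,4)–(11,23): clear
  edge (11,23)–(0,24): clear
  edge (0,24)–(0,13): clear
  midpoint (21/2,11) outside
  → clear
Obstacle 2 [(14,23) (23,2) (23,19) (18,23)]:
  edge (14,23)–(23,2): clear
  edge (23,2)–(23,19): clear
  edge (23,19)–(18,23): clear
  edge (18,23)–(14,23): clear
  midpoint (21/2,11) outside
  → clear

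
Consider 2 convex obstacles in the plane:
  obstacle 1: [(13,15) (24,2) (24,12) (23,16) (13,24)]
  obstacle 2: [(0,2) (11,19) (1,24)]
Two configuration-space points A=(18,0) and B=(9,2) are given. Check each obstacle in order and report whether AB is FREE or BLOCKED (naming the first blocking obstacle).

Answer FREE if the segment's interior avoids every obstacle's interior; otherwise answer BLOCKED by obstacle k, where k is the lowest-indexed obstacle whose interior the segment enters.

FREE

Obstacle 1 [(13,15) (24,2) (24,12) (23,16) (13,24)]:
  edge (13,15)–(24,2): clear
  edge (24,2)–(24,12): clear
  edge (24,12)–(23,16): clear
  edge (23,16)–(13,24): clear
  edge (13,24)–(13,15): clear
  midpoint (27/2,1) outside
  → clear
Obstacle 2 [(0,2) (11,19) (1,24)]:
  edge (0,2)–(11,19): clear
  edge (11,19)–(1,24): clear
  edge (1,24)–(0,2): clear
  midpoint (27/2,1) outside
  → clear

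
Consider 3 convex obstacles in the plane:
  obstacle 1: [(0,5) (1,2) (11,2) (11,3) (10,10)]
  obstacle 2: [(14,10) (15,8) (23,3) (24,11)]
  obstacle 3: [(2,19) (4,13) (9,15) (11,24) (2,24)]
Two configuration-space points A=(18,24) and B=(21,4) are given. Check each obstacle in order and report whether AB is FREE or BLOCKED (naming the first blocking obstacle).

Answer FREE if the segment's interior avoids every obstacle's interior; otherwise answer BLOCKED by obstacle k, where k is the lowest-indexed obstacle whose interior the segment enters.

BLOCKED by obstacle 2

Obstacle 1 [(0,5) (1,2) (11,2) (11,3) (10,10)]:
  edge (0,5)–(1,2): clear
  edge (1,2)–(11,2): clear
  edge (11,2)–(11,3): clear
  edge (11,3)–(10,10): clear
  edge (10,10)–(0,5): clear
  midpoint (39/2,14) outside
  → clear
Obstacle 2 [(14,10) (15,8) (23,3) (24,11)]:
  edge (14,10)–(15,8): clear
  edge (15,8)–(23,3): crosses AB
  edge (23,3)–(24,11): clear
  edge (24,11)–(14,10): crosses AB
  → BLOCKED
Obstacle 3 [(2,19) (4,13) (9,15) (11,24) (2,24)]:
  edge (2,19)–(4,13): clear
  edge (4,13)–(9,15): clear
  edge (9,15)–(11,24): clear
  edge (11,24)–(2,24): clear
  edge (2,24)–(2,19): clear
  midpoint (39/2,14) outside
  → clear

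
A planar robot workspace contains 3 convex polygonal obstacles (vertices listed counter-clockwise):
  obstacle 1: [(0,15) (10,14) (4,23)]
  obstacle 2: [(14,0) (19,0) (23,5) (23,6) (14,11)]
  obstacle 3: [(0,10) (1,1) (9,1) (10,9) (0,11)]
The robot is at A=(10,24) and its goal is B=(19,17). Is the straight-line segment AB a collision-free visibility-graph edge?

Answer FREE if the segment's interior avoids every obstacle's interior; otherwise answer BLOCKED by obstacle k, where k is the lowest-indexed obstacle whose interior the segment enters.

Obstacle 1 [(0,15) (10,14) (4,23)]:
  edge (0,15)–(10,14): clear
  edge (10,14)–(4,23): clear
  edge (4,23)–(0,15): clear
  midpoint (29/2,41/2) outside
  → clear
Obstacle 2 [(14,0) (19,0) (23,5) (23,6) (14,11)]:
  edge (14,0)–(19,0): clear
  edge (19,0)–(23,5): clear
  edge (23,5)–(23,6): clear
  edge (23,6)–(14,11): clear
  edge (14,11)–(14,0): clear
  midpoint (29/2,41/2) outside
  → clear
Obstacle 3 [(0,10) (1,1) (9,1) (10,9) (0,11)]:
  edge (0,10)–(1,1): clear
  edge (1,1)–(9,1): clear
  edge (9,1)–(10,9): clear
  edge (10,9)–(0,11): clear
  edge (0,11)–(0,10): clear
  midpoint (29/2,41/2) outside
  → clear

FREE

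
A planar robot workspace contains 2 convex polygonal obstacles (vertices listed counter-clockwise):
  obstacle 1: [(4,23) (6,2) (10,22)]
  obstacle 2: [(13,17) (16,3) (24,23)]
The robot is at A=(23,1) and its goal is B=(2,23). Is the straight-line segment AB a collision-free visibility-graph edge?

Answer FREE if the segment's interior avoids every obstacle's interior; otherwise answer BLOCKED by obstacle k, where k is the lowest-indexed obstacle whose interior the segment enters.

BLOCKED by obstacle 1

Obstacle 1 [(4,23) (6,2) (10,22)]:
  edge (4,23)–(6,2): crosses AB
  edge (6,2)–(10,22): crosses AB
  edge (10,22)–(4,23): clear
  → BLOCKED
Obstacle 2 [(13,17) (16,3) (24,23)]:
  edge (13,17)–(16,3): crosses AB
  edge (16,3)–(24,23): crosses AB
  edge (24,23)–(13,17): clear
  → BLOCKED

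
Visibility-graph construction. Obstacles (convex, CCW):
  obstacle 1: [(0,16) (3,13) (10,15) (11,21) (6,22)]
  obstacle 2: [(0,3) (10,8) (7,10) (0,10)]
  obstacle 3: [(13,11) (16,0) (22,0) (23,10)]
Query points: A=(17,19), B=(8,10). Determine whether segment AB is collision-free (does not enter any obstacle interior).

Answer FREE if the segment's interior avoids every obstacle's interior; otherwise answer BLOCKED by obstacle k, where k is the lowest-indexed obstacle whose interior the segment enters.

FREE

Obstacle 1 [(0,16) (3,13) (10,15) (11,21) (6,22)]:
  edge (0,16)–(3,13): clear
  edge (3,13)–(10,15): clear
  edge (10,15)–(11,21): clear
  edge (11,21)–(6,22): clear
  edge (6,22)–(0,16): clear
  midpoint (25/2,29/2) outside
  → clear
Obstacle 2 [(0,3) (10,8) (7,10) (0,10)]:
  edge (0,3)–(10,8): clear
  edge (10,8)–(7,10): clear
  edge (7,10)–(0,10): clear
  edge (0,10)–(0,3): clear
  midpoint (25/2,29/2) outside
  → clear
Obstacle 3 [(13,11) (16,0) (22,0) (23,10)]:
  edge (13,11)–(16,0): clear
  edge (16,0)–(22,0): clear
  edge (22,0)–(23,10): clear
  edge (23,10)–(13,11): clear
  midpoint (25/2,29/2) outside
  → clear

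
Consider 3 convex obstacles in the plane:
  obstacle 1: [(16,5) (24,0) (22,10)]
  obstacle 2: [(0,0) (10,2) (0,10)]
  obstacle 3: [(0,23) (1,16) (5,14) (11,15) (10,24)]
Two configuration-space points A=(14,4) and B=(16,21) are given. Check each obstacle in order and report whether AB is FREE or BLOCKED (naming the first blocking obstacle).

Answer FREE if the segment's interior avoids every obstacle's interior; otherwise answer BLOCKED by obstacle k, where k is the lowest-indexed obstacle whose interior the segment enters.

FREE

Obstacle 1 [(16,5) (24,0) (22,10)]:
  edge (16,5)–(24,0): clear
  edge (24,0)–(22,10): clear
  edge (22,10)–(16,5): clear
  midpoint (15,25/2) outside
  → clear
Obstacle 2 [(0,0) (10,2) (0,10)]:
  edge (0,0)–(10,2): clear
  edge (10,2)–(0,10): clear
  edge (0,10)–(0,0): clear
  midpoint (15,25/2) outside
  → clear
Obstacle 3 [(0,23) (1,16) (5,14) (11,15) (10,24)]:
  edge (0,23)–(1,16): clear
  edge (1,16)–(5,14): clear
  edge (5,14)–(11,15): clear
  edge (11,15)–(10,24): clear
  edge (10,24)–(0,23): clear
  midpoint (15,25/2) outside
  → clear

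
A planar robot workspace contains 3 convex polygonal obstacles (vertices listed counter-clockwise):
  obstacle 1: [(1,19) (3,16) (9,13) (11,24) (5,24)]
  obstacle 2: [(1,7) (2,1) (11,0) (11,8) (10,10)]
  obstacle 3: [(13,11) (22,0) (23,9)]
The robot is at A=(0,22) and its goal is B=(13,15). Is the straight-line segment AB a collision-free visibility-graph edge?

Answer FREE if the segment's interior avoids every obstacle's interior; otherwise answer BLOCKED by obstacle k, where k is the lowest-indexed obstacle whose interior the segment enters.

BLOCKED by obstacle 1

Obstacle 1 [(1,19) (3,16) (9,13) (11,24) (5,24)]:
  edge (1,19)–(3,16): clear
  edge (3,16)–(9,13): clear
  edge (9,13)–(11,24): crosses AB
  edge (11,24)–(5,24): clear
  edge (5,24)–(1,19): crosses AB
  → BLOCKED
Obstacle 2 [(1,7) (2,1) (11,0) (11,8) (10,10)]:
  edge (1,7)–(2,1): clear
  edge (2,1)–(11,0): clear
  edge (11,0)–(11,8): clear
  edge (11,8)–(10,10): clear
  edge (10,10)–(1,7): clear
  midpoint (13/2,37/2) outside
  → clear
Obstacle 3 [(13,11) (22,0) (23,9)]:
  edge (13,11)–(22,0): clear
  edge (22,0)–(23,9): clear
  edge (23,9)–(13,11): clear
  midpoint (13/2,37/2) outside
  → clear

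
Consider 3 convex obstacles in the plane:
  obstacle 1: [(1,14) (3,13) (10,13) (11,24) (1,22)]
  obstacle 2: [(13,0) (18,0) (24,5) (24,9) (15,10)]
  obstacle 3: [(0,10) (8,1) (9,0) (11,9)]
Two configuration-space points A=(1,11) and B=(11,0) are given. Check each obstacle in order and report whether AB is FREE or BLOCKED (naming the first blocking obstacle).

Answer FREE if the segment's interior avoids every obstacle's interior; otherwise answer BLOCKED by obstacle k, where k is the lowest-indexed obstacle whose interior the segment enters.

Obstacle 1 [(1,14) (3,13) (10,13) (11,24) (1,22)]:
  edge (1,14)–(3,13): clear
  edge (3,13)–(10,13): clear
  edge (10,13)–(11,24): clear
  edge (11,24)–(1,22): clear
  edge (1,22)–(1,14): clear
  midpoint (6,11/2) outside
  → clear
Obstacle 2 [(13,0) (18,0) (24,5) (24,9) (15,10)]:
  edge (13,0)–(18,0): clear
  edge (18,0)–(24,5): clear
  edge (24,5)–(24,9): clear
  edge (24,9)–(15,10): clear
  edge (15,10)–(13,0): clear
  midpoint (6,11/2) outside
  → clear
Obstacle 3 [(0,10) (8,1) (9,0) (11,9)]:
  edge (0,10)–(8,1): clear
  edge (8,1)–(9,0): clear
  edge (9,0)–(11,9): crosses AB
  edge (11,9)–(0,10): crosses AB
  → BLOCKED

BLOCKED by obstacle 3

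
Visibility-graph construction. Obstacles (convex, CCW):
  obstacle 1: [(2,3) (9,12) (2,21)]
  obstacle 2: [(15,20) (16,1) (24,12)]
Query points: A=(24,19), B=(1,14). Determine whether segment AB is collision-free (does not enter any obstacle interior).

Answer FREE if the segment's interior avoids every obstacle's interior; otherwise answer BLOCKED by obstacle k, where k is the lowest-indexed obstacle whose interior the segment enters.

Obstacle 1 [(2,3) (9,12) (2,21)]:
  edge (2,3)–(9,12): clear
  edge (9,12)–(2,21): crosses AB
  edge (2,21)–(2,3): crosses AB
  → BLOCKED
Obstacle 2 [(15,20) (16,1) (24,12)]:
  edge (15,20)–(16,1): crosses AB
  edge (16,1)–(24,12): clear
  edge (24,12)–(15,20): crosses AB
  → BLOCKED

BLOCKED by obstacle 1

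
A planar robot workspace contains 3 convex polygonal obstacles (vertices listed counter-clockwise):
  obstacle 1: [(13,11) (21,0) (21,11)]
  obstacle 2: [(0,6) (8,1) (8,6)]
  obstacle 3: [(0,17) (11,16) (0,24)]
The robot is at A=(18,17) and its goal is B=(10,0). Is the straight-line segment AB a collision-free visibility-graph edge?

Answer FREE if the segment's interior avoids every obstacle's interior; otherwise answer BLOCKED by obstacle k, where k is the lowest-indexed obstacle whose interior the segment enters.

BLOCKED by obstacle 1

Obstacle 1 [(13,11) (21,0) (21,11)]:
  edge (13,11)–(21,0): crosses AB
  edge (21,0)–(21,11): clear
  edge (21,11)–(13,11): crosses AB
  → BLOCKED
Obstacle 2 [(0,6) (8,1) (8,6)]:
  edge (0,6)–(8,1): clear
  edge (8,1)–(8,6): clear
  edge (8,6)–(0,6): clear
  midpoint (14,17/2) outside
  → clear
Obstacle 3 [(0,17) (11,16) (0,24)]:
  edge (0,17)–(11,16): clear
  edge (11,16)–(0,24): clear
  edge (0,24)–(0,17): clear
  midpoint (14,17/2) outside
  → clear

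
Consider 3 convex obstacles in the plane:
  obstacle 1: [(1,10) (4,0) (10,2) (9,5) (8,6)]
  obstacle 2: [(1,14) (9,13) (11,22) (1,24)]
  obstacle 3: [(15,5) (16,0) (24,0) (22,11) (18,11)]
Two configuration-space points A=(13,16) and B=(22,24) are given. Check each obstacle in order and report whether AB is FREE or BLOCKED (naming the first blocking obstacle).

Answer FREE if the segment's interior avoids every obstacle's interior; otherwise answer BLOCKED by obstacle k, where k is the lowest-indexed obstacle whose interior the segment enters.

FREE

Obstacle 1 [(1,10) (4,0) (10,2) (9,5) (8,6)]:
  edge (1,10)–(4,0): clear
  edge (4,0)–(10,2): clear
  edge (10,2)–(9,5): clear
  edge (9,5)–(8,6): clear
  edge (8,6)–(1,10): clear
  midpoint (35/2,20) outside
  → clear
Obstacle 2 [(1,14) (9,13) (11,22) (1,24)]:
  edge (1,14)–(9,13): clear
  edge (9,13)–(11,22): clear
  edge (11,22)–(1,24): clear
  edge (1,24)–(1,14): clear
  midpoint (35/2,20) outside
  → clear
Obstacle 3 [(15,5) (16,0) (24,0) (22,11) (18,11)]:
  edge (15,5)–(16,0): clear
  edge (16,0)–(24,0): clear
  edge (24,0)–(22,11): clear
  edge (22,11)–(18,11): clear
  edge (18,11)–(15,5): clear
  midpoint (35/2,20) outside
  → clear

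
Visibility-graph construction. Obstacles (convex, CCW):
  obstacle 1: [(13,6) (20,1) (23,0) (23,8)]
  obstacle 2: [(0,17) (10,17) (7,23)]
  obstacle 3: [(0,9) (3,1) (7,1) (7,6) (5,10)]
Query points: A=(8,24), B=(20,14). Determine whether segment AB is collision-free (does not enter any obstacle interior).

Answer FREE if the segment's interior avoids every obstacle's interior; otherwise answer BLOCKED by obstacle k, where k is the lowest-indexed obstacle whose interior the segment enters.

FREE

Obstacle 1 [(13,6) (20,1) (23,0) (23,8)]:
  edge (13,6)–(20,1): clear
  edge (20,1)–(23,0): clear
  edge (23,0)–(23,8): clear
  edge (23,8)–(13,6): clear
  midpoint (14,19) outside
  → clear
Obstacle 2 [(0,17) (10,17) (7,23)]:
  edge (0,17)–(10,17): clear
  edge (10,17)–(7,23): clear
  edge (7,23)–(0,17): clear
  midpoint (14,19) outside
  → clear
Obstacle 3 [(0,9) (3,1) (7,1) (7,6) (5,10)]:
  edge (0,9)–(3,1): clear
  edge (3,1)–(7,1): clear
  edge (7,1)–(7,6): clear
  edge (7,6)–(5,10): clear
  edge (5,10)–(0,9): clear
  midpoint (14,19) outside
  → clear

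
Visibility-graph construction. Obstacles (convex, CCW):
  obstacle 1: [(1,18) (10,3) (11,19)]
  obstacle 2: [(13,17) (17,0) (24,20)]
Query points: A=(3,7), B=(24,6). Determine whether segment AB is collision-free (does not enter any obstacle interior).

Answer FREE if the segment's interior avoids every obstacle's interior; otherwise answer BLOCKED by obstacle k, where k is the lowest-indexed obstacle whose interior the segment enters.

Obstacle 1 [(1,18) (10,3) (11,19)]:
  edge (1,18)–(10,3): crosses AB
  edge (10,3)–(11,19): crosses AB
  edge (11,19)–(1,18): clear
  → BLOCKED
Obstacle 2 [(13,17) (17,0) (24,20)]:
  edge (13,17)–(17,0): crosses AB
  edge (17,0)–(24,20): crosses AB
  edge (24,20)–(13,17): clear
  → BLOCKED

BLOCKED by obstacle 1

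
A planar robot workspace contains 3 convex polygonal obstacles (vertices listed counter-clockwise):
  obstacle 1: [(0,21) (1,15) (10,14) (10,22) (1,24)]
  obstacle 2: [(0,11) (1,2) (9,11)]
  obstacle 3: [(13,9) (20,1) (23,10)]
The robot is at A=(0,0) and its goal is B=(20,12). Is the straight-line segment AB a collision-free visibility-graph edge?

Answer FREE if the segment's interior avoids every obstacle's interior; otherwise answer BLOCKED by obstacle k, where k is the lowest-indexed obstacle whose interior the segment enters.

Obstacle 1 [(0,21) (1,15) (10,14) (10,22) (1,24)]:
  edge (0,21)–(1,15): clear
  edge (1,15)–(10,14): clear
  edge (10,14)–(10,22): clear
  edge (10,22)–(1,24): clear
  edge (1,24)–(0,21): clear
  midpoint (10,6) outside
  → clear
Obstacle 2 [(0,11) (1,2) (9,11)]:
  edge (0,11)–(1,2): clear
  edge (1,2)–(9,11): clear
  edge (9,11)–(0,11): clear
  midpoint (10,6) outside
  → clear
Obstacle 3 [(13,9) (20,1) (23,10)]:
  edge (13,9)–(20,1): crosses AB
  edge (20,1)–(23,10): clear
  edge (23,10)–(13,9): crosses AB
  → BLOCKED

BLOCKED by obstacle 3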